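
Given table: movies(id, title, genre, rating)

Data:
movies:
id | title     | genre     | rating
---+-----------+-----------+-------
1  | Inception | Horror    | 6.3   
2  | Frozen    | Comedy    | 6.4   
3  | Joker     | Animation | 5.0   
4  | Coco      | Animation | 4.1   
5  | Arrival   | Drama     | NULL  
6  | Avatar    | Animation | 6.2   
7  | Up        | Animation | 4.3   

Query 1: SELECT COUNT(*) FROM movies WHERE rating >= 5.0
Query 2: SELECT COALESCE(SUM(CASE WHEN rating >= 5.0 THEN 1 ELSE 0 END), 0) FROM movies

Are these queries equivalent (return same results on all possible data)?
Yes, equivalent

Both queries return: [(4,)]

Reason: COUNT with WHERE vs conditional SUM (COALESCE handles empty-table NULL)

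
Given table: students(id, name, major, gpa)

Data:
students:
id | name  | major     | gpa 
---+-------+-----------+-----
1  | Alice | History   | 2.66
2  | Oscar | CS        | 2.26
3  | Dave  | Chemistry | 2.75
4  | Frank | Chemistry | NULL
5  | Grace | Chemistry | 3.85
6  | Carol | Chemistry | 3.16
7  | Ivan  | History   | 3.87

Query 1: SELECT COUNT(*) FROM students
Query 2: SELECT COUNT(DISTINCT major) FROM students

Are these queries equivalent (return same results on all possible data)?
No, not equivalent

Query 1 returns: [(7,)]
Query 2 returns: [(3,)]

Reason: COUNT(*) counts rows, COUNT(DISTINCT major) counts unique majors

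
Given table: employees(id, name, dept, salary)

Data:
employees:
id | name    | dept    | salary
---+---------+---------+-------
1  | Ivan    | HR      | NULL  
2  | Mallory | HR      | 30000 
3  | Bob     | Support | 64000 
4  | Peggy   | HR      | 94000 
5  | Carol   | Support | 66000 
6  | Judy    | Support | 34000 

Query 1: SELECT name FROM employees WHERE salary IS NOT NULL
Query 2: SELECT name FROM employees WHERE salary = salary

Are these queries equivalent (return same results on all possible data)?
Yes, equivalent

Both queries return: [('Bob',), ('Carol',), ('Judy',), ('Mallory',), ('Peggy',)]

Reason: IS NOT NULL vs self-equality (both exclude NULLs)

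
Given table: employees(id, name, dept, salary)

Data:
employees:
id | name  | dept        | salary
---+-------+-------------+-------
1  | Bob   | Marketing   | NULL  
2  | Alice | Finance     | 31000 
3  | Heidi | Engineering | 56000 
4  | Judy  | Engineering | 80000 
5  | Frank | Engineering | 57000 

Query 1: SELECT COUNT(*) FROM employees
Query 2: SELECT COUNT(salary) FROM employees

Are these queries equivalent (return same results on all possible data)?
No, not equivalent

Query 1 returns: [(5,)]
Query 2 returns: [(4,)]

Reason: COUNT(*) includes NULLs, COUNT(column) excludes them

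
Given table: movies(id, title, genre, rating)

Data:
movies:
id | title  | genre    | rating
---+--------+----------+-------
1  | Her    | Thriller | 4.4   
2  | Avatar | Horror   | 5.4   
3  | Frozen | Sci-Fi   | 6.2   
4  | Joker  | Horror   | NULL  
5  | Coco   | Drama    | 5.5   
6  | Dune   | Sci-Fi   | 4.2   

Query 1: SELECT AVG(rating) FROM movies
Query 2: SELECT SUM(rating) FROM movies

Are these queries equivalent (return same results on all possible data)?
No, not equivalent

Query 1 returns: [(5.140000000000001,)]
Query 2 returns: [(25.700000000000003,)]

Reason: AVG vs SUM give different aggregate values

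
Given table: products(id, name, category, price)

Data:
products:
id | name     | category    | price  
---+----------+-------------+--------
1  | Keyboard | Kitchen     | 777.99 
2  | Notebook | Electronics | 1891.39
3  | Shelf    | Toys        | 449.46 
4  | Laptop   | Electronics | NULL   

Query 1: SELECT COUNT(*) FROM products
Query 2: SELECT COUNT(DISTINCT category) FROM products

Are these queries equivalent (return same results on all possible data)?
No, not equivalent

Query 1 returns: [(4,)]
Query 2 returns: [(3,)]

Reason: COUNT(*) counts rows, COUNT(DISTINCT category) counts unique categorys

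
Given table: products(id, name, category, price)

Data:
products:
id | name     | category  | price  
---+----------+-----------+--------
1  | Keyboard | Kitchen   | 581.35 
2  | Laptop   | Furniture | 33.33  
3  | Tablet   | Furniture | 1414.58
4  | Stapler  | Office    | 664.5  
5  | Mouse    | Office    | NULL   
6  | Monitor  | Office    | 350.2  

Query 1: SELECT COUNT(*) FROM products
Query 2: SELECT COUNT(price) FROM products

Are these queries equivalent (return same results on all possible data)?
No, not equivalent

Query 1 returns: [(6,)]
Query 2 returns: [(5,)]

Reason: COUNT(*) includes NULLs, COUNT(column) excludes them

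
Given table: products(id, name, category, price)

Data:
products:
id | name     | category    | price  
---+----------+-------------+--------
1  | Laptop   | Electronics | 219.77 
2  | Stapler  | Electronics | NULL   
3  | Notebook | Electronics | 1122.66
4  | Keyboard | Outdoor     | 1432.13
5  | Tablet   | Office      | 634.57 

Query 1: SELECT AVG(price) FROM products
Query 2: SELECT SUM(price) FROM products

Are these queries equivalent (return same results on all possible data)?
No, not equivalent

Query 1 returns: [(852.2825,)]
Query 2 returns: [(3409.13,)]

Reason: AVG vs SUM give different aggregate values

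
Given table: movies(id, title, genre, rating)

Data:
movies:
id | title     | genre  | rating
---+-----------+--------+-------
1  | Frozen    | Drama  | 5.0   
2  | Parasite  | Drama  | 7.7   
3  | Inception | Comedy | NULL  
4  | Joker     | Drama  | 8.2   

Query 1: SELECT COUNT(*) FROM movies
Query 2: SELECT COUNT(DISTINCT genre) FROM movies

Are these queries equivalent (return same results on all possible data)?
No, not equivalent

Query 1 returns: [(4,)]
Query 2 returns: [(2,)]

Reason: COUNT(*) counts rows, COUNT(DISTINCT genre) counts unique genres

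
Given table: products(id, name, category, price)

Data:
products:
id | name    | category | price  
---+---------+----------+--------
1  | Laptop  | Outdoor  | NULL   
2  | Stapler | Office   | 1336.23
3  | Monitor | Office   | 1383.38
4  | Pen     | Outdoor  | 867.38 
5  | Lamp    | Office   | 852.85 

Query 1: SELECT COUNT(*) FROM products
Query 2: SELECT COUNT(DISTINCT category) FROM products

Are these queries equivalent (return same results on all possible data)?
No, not equivalent

Query 1 returns: [(5,)]
Query 2 returns: [(2,)]

Reason: COUNT(*) counts rows, COUNT(DISTINCT category) counts unique categorys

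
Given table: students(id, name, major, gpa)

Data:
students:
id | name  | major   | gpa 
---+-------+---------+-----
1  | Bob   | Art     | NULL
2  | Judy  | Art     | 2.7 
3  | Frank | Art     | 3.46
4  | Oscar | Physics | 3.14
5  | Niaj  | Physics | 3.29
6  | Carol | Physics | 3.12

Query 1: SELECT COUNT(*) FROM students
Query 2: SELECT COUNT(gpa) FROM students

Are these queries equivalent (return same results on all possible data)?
No, not equivalent

Query 1 returns: [(6,)]
Query 2 returns: [(5,)]

Reason: COUNT(*) includes NULLs, COUNT(column) excludes them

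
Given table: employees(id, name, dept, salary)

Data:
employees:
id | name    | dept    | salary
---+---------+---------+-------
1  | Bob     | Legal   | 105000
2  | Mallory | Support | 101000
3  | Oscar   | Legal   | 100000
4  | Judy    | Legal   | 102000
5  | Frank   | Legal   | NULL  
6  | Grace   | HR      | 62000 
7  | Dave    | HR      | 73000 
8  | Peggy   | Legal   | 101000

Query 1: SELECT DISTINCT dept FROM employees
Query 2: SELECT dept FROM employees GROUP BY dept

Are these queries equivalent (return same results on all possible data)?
Yes, equivalent

Both queries return: [('HR',), ('Legal',), ('Support',)]

Reason: Both get unique depts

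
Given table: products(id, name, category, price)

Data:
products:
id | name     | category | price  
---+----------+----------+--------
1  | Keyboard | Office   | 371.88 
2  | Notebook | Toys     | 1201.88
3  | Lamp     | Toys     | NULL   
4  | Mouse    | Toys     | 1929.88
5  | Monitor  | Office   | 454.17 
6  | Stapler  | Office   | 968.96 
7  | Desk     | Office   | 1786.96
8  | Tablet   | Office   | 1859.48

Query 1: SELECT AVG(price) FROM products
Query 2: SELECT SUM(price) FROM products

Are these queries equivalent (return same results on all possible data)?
No, not equivalent

Query 1 returns: [(1224.7442857142858,)]
Query 2 returns: [(8573.210000000001,)]

Reason: AVG vs SUM give different aggregate values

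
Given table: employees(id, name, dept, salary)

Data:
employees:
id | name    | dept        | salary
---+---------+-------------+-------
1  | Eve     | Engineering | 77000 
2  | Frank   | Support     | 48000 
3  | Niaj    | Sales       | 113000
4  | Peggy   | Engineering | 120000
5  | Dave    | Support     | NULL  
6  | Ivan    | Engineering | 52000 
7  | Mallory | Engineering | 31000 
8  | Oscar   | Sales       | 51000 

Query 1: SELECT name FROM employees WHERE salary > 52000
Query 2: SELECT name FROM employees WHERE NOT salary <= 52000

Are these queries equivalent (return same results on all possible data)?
Yes, equivalent

Both queries return: [('Eve',), ('Niaj',), ('Peggy',)]

Reason: Both filter salary > 52000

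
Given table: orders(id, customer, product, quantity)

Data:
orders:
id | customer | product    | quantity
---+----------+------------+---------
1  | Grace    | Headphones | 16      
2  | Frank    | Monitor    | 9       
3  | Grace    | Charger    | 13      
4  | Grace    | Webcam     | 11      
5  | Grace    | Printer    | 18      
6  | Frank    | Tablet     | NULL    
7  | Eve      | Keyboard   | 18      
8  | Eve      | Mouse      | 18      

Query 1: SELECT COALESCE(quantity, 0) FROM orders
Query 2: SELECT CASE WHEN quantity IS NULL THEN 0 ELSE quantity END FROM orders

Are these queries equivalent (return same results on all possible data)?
Yes, equivalent

Both queries return: [(0,), (9,), (11,), (13,), (16,), (18,), (18,), (18,)]

Reason: COALESCE vs CASE for NULL handling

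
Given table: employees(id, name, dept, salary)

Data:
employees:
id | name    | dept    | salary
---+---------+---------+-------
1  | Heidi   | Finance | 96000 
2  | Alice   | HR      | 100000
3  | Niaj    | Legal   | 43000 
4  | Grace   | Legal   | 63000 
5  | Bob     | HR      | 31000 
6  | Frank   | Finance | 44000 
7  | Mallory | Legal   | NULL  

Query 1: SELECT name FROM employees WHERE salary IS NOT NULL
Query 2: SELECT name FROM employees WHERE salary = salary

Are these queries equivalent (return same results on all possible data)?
Yes, equivalent

Both queries return: [('Alice',), ('Bob',), ('Frank',), ('Grace',), ('Heidi',), ('Niaj',)]

Reason: IS NOT NULL vs self-equality (both exclude NULLs)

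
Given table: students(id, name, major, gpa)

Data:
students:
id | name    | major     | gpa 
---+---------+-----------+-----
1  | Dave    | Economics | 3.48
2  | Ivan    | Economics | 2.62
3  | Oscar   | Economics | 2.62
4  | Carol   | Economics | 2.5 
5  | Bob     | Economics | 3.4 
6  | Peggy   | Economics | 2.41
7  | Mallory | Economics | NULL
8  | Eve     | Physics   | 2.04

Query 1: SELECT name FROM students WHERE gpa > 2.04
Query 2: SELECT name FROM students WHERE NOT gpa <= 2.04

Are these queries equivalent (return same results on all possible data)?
Yes, equivalent

Both queries return: [('Bob',), ('Carol',), ('Dave',), ('Ivan',), ('Oscar',), ('Peggy',)]

Reason: Both filter gpa > 2.04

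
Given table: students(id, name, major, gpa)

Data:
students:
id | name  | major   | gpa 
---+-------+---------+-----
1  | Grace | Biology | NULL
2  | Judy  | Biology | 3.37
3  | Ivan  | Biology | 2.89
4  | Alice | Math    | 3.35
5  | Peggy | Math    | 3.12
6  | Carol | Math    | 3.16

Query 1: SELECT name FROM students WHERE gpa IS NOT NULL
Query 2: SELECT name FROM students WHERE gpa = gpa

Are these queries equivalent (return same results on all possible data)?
Yes, equivalent

Both queries return: [('Alice',), ('Carol',), ('Ivan',), ('Judy',), ('Peggy',)]

Reason: IS NOT NULL vs self-equality (both exclude NULLs)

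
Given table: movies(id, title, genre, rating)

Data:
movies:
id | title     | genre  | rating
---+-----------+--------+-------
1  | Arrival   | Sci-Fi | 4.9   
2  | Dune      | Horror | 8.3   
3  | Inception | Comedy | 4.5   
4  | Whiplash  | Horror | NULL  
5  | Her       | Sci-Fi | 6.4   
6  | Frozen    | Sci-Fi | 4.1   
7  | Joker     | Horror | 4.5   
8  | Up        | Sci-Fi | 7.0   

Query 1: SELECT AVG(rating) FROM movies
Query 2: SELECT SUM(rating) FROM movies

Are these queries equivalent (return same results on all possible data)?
No, not equivalent

Query 1 returns: [(5.671428571428572,)]
Query 2 returns: [(39.7,)]

Reason: AVG vs SUM give different aggregate values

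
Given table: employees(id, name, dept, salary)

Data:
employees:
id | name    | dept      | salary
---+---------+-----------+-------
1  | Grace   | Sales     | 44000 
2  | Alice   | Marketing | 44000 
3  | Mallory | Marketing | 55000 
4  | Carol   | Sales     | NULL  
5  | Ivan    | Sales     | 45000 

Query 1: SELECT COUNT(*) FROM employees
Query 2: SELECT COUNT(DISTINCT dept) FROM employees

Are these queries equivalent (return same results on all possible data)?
No, not equivalent

Query 1 returns: [(5,)]
Query 2 returns: [(2,)]

Reason: COUNT(*) counts rows, COUNT(DISTINCT dept) counts unique depts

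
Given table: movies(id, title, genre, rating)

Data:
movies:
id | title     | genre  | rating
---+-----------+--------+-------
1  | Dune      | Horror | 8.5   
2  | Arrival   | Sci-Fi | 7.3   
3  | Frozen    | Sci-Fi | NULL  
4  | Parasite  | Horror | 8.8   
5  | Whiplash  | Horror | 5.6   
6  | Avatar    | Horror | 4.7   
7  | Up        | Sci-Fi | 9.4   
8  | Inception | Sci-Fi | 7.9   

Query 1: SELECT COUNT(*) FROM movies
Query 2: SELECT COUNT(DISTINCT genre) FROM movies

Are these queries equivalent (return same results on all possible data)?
No, not equivalent

Query 1 returns: [(8,)]
Query 2 returns: [(2,)]

Reason: COUNT(*) counts rows, COUNT(DISTINCT genre) counts unique genres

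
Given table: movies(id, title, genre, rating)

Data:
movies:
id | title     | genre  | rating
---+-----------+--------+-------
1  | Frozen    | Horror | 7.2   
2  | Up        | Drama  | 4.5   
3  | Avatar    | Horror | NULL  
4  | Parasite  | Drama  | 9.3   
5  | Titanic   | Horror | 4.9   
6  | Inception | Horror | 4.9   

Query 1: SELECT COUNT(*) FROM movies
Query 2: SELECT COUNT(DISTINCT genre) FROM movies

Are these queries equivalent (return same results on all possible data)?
No, not equivalent

Query 1 returns: [(6,)]
Query 2 returns: [(2,)]

Reason: COUNT(*) counts rows, COUNT(DISTINCT genre) counts unique genres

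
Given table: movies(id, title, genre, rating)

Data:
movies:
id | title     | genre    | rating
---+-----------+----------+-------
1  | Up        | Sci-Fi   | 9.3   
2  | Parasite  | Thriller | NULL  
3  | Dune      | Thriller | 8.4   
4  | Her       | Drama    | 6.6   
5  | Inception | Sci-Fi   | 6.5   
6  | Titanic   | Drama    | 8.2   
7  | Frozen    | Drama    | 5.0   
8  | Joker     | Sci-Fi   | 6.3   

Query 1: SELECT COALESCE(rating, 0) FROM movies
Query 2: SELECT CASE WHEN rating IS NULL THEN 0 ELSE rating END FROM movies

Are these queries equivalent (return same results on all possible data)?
Yes, equivalent

Both queries return: [(0,), (5.0,), (6.3,), (6.5,), (6.6,), (8.2,), (8.4,), (9.3,)]

Reason: COALESCE vs CASE for NULL handling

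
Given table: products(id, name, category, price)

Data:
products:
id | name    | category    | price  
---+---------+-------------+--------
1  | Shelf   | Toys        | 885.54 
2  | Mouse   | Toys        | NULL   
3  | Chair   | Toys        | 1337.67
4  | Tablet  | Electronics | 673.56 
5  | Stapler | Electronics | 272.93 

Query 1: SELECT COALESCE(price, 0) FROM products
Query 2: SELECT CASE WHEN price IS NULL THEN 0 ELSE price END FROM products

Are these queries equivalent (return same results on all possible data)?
Yes, equivalent

Both queries return: [(0,), (272.93,), (673.56,), (885.54,), (1337.67,)]

Reason: COALESCE vs CASE for NULL handling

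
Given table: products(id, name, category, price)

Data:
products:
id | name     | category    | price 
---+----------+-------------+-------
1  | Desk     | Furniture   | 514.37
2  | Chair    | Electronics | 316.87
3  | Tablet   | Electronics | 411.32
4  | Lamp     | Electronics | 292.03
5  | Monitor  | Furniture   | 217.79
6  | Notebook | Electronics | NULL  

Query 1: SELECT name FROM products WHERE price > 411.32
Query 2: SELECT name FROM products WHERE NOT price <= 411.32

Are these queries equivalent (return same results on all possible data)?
Yes, equivalent

Both queries return: [('Desk',)]

Reason: Both filter price > 411.32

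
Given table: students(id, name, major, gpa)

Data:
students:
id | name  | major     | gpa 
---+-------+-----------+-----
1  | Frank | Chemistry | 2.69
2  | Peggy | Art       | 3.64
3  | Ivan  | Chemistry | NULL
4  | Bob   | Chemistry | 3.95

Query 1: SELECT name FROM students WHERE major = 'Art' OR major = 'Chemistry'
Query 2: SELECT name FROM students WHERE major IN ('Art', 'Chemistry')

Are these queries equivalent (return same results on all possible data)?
Yes, equivalent

Both queries return: [('Bob',), ('Frank',), ('Ivan',), ('Peggy',)]

Reason: OR vs IN are equivalent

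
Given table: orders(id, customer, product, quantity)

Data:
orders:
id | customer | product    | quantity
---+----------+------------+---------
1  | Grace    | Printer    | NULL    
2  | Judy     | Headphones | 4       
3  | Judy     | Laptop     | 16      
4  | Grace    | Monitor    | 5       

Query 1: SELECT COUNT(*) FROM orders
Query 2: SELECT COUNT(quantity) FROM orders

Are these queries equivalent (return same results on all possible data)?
No, not equivalent

Query 1 returns: [(4,)]
Query 2 returns: [(3,)]

Reason: COUNT(*) includes NULLs, COUNT(column) excludes them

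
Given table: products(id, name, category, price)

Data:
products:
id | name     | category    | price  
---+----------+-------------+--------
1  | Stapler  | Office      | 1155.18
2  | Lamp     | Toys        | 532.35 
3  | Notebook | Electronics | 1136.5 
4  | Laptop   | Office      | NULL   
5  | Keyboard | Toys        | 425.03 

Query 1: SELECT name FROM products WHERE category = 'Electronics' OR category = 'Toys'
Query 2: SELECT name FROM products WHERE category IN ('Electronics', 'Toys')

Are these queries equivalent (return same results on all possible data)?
Yes, equivalent

Both queries return: [('Keyboard',), ('Lamp',), ('Notebook',)]

Reason: OR vs IN are equivalent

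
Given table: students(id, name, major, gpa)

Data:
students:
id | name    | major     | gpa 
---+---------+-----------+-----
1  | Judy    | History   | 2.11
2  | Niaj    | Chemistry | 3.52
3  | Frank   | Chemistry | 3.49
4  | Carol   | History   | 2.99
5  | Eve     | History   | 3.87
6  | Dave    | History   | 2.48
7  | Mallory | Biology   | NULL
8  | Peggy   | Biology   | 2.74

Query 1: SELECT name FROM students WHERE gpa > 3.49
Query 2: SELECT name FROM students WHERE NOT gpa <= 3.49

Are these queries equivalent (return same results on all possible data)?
Yes, equivalent

Both queries return: [('Eve',), ('Niaj',)]

Reason: Both filter gpa > 3.49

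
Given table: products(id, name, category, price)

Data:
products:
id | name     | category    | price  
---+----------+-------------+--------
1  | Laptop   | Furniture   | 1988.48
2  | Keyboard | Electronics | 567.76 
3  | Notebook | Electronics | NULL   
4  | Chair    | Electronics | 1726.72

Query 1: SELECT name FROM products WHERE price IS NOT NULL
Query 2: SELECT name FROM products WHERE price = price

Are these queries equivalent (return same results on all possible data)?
Yes, equivalent

Both queries return: [('Chair',), ('Keyboard',), ('Laptop',)]

Reason: IS NOT NULL vs self-equality (both exclude NULLs)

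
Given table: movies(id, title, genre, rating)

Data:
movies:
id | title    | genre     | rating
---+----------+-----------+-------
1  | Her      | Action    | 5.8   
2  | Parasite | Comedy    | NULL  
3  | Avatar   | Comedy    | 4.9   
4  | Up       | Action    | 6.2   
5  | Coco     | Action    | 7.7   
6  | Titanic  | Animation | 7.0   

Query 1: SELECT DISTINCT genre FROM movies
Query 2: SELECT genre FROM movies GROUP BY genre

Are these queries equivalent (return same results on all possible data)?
Yes, equivalent

Both queries return: [('Action',), ('Animation',), ('Comedy',)]

Reason: Both get unique genres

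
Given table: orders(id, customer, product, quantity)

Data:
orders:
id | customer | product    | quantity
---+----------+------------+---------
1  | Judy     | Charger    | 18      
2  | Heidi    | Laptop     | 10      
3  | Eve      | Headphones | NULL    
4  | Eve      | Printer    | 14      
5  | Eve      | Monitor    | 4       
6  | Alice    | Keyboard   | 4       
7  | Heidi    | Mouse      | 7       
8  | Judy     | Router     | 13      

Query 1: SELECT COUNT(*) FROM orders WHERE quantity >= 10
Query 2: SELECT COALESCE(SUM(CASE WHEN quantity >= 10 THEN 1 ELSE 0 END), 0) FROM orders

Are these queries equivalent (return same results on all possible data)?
Yes, equivalent

Both queries return: [(4,)]

Reason: COUNT with WHERE vs conditional SUM (COALESCE handles empty-table NULL)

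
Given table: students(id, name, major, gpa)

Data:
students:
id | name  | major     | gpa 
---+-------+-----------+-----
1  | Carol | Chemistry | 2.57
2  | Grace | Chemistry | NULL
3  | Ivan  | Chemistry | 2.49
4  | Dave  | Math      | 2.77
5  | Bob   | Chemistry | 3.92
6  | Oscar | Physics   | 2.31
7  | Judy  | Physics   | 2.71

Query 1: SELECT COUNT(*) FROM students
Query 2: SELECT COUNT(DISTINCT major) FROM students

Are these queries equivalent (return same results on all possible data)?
No, not equivalent

Query 1 returns: [(7,)]
Query 2 returns: [(3,)]

Reason: COUNT(*) counts rows, COUNT(DISTINCT major) counts unique majors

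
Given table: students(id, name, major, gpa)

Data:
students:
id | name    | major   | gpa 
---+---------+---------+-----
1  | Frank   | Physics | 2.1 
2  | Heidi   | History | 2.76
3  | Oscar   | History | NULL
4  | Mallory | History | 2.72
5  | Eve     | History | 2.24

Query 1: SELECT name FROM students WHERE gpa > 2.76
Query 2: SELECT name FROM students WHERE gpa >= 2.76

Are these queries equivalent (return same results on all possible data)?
No, not equivalent

Query 1 returns: []
Query 2 returns: [('Heidi',)]

Reason: > vs >= gives different results when gpa = 2.76 exists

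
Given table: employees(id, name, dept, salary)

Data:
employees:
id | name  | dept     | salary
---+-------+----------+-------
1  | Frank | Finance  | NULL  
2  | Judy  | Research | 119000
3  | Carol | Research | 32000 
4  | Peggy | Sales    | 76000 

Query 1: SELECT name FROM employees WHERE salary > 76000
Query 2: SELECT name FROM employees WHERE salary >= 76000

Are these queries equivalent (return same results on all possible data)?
No, not equivalent

Query 1 returns: [('Judy',)]
Query 2 returns: [('Judy',), ('Peggy',)]

Reason: > vs >= gives different results when salary = 76000 exists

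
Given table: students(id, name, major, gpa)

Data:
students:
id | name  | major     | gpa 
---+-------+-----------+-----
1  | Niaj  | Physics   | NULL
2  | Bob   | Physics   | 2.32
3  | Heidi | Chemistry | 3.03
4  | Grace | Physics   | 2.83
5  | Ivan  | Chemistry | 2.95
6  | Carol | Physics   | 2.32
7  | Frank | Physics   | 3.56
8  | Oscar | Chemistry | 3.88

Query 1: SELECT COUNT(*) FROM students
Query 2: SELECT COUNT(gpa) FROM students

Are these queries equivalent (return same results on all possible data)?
No, not equivalent

Query 1 returns: [(8,)]
Query 2 returns: [(7,)]

Reason: COUNT(*) includes NULLs, COUNT(column) excludes them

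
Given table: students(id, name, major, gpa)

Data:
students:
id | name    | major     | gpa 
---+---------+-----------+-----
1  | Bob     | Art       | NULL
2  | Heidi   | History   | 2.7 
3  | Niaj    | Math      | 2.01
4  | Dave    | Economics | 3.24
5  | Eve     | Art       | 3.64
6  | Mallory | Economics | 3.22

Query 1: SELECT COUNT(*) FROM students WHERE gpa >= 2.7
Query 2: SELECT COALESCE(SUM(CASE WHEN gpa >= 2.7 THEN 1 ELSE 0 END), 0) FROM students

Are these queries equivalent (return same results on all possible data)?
Yes, equivalent

Both queries return: [(4,)]

Reason: COUNT with WHERE vs conditional SUM (COALESCE handles empty-table NULL)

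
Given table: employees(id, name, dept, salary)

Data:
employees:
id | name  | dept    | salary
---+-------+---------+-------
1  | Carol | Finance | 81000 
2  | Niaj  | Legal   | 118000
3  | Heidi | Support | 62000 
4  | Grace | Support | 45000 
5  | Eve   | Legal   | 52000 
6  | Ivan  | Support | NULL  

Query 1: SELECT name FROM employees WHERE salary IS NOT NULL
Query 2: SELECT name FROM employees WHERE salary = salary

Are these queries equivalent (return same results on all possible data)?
Yes, equivalent

Both queries return: [('Carol',), ('Eve',), ('Grace',), ('Heidi',), ('Niaj',)]

Reason: IS NOT NULL vs self-equality (both exclude NULLs)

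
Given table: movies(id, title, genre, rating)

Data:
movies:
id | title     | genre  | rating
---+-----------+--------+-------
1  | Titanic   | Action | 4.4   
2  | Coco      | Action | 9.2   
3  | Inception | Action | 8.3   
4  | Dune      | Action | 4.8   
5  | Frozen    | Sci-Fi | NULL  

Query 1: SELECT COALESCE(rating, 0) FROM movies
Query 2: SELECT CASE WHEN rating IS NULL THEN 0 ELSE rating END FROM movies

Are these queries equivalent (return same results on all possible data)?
Yes, equivalent

Both queries return: [(0,), (4.4,), (4.8,), (8.3,), (9.2,)]

Reason: COALESCE vs CASE for NULL handling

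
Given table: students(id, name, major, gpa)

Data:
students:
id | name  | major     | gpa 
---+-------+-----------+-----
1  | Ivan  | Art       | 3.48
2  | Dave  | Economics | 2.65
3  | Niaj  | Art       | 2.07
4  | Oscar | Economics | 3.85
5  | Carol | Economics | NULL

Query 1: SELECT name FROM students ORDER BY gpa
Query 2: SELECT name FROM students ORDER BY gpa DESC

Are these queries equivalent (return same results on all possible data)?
No, not equivalent

Query 1 returns: [('Carol',), ('Niaj',), ('Dave',), ('Ivan',), ('Oscar',)]
Query 2 returns: [('Oscar',), ('Ivan',), ('Dave',), ('Niaj',), ('Carol',)]

Reason: ASC vs DESC gives opposite ordering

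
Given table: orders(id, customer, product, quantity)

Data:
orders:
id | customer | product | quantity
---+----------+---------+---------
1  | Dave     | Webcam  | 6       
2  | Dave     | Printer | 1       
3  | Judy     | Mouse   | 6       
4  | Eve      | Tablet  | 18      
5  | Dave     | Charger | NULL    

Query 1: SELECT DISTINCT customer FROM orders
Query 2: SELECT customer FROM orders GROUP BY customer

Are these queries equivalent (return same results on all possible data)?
Yes, equivalent

Both queries return: [('Dave',), ('Eve',), ('Judy',)]

Reason: Both get unique customers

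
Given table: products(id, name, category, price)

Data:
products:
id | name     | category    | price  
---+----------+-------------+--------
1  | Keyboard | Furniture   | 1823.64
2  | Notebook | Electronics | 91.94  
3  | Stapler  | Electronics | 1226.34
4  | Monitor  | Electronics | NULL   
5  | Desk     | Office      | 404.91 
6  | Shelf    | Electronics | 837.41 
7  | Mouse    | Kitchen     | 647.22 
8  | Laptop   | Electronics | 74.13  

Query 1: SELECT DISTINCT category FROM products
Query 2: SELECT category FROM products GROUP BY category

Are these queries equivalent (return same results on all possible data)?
Yes, equivalent

Both queries return: [('Electronics',), ('Furniture',), ('Kitchen',), ('Office',)]

Reason: Both get unique categorys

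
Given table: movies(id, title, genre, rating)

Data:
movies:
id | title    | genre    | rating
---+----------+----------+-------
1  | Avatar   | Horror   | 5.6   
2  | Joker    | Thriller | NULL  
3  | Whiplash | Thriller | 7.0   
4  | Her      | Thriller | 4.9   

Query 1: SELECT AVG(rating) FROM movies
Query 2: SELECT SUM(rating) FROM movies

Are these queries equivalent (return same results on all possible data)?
No, not equivalent

Query 1 returns: [(5.833333333333333,)]
Query 2 returns: [(17.5,)]

Reason: AVG vs SUM give different aggregate values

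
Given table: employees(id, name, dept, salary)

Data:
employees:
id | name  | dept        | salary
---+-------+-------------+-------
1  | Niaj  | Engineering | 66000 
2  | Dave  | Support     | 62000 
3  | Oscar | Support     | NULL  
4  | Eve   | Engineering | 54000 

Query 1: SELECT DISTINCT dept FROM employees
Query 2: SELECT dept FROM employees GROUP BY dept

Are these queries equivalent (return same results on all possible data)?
Yes, equivalent

Both queries return: [('Engineering',), ('Support',)]

Reason: Both get unique depts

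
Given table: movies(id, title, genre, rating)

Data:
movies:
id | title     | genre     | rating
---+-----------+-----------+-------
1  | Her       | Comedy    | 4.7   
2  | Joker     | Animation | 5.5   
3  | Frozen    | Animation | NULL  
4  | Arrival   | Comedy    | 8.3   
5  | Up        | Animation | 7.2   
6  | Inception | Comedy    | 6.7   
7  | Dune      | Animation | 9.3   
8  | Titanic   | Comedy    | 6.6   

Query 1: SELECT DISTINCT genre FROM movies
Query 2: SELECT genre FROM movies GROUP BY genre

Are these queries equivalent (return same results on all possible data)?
Yes, equivalent

Both queries return: [('Animation',), ('Comedy',)]

Reason: Both get unique genres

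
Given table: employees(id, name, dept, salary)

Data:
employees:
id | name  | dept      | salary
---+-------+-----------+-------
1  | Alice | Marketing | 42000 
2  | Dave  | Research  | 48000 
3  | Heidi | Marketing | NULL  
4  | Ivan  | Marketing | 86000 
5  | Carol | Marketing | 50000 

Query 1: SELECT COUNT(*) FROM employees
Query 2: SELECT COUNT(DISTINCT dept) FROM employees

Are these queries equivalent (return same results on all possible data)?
No, not equivalent

Query 1 returns: [(5,)]
Query 2 returns: [(2,)]

Reason: COUNT(*) counts rows, COUNT(DISTINCT dept) counts unique depts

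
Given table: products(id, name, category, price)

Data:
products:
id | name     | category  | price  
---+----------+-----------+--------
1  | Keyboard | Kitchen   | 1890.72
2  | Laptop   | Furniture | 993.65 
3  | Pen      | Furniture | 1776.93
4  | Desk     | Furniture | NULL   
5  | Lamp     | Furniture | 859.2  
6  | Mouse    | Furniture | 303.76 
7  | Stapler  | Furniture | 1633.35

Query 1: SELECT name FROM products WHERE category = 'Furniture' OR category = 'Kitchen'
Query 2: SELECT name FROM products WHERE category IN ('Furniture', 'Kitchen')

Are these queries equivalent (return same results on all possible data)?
Yes, equivalent

Both queries return: [('Desk',), ('Keyboard',), ('Lamp',), ('Laptop',), ('Mouse',), ('Pen',), ('Stapler',)]

Reason: OR vs IN are equivalent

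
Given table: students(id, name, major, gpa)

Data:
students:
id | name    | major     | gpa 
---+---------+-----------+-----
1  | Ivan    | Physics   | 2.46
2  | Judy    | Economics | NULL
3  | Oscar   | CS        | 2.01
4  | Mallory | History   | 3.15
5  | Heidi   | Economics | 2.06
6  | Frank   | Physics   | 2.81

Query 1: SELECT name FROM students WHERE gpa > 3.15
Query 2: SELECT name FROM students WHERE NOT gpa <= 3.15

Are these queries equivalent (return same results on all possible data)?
Yes, equivalent

Both queries return: []

Reason: Both filter gpa > 3.15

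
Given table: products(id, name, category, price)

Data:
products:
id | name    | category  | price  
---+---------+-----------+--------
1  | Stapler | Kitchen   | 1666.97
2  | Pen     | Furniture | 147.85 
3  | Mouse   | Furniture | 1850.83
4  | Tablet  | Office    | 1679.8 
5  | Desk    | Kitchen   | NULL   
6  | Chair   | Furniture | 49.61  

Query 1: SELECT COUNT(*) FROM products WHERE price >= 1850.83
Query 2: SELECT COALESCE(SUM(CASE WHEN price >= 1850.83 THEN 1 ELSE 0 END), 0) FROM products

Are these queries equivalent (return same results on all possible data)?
Yes, equivalent

Both queries return: [(1,)]

Reason: COUNT with WHERE vs conditional SUM (COALESCE handles empty-table NULL)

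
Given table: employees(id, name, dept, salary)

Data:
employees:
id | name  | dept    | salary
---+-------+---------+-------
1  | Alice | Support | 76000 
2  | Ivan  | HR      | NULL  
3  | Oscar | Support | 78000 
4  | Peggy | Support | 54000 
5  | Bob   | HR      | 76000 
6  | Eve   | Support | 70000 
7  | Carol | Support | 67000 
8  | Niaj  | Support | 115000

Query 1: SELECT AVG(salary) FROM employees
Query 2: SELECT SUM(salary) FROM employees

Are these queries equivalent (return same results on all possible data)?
No, not equivalent

Query 1 returns: [(76571.42857142857,)]
Query 2 returns: [(536000,)]

Reason: AVG vs SUM give different aggregate values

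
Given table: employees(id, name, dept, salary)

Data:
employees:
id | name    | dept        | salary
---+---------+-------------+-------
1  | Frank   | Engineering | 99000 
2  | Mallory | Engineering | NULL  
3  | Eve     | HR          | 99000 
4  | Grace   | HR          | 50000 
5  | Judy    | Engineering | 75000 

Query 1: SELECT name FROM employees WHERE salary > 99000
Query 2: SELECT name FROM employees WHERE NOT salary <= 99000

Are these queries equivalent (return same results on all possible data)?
Yes, equivalent

Both queries return: []

Reason: Both filter salary > 99000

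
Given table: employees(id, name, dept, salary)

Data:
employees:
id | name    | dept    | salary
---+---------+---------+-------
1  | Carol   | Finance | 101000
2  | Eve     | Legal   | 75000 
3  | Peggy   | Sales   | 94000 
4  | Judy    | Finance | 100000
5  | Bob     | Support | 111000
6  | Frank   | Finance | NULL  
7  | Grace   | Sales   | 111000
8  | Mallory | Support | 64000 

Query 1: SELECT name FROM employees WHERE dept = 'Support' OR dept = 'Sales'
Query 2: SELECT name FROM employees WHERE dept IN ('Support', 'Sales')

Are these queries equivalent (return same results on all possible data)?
Yes, equivalent

Both queries return: [('Bob',), ('Grace',), ('Mallory',), ('Peggy',)]

Reason: OR vs IN are equivalent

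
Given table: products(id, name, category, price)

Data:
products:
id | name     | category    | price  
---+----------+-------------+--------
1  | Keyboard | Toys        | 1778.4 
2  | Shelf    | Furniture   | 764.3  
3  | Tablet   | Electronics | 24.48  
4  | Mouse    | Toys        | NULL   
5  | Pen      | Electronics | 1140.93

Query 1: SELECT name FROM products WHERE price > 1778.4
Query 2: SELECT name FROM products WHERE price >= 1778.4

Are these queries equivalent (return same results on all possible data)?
No, not equivalent

Query 1 returns: []
Query 2 returns: [('Keyboard',)]

Reason: > vs >= gives different results when price = 1778.4 exists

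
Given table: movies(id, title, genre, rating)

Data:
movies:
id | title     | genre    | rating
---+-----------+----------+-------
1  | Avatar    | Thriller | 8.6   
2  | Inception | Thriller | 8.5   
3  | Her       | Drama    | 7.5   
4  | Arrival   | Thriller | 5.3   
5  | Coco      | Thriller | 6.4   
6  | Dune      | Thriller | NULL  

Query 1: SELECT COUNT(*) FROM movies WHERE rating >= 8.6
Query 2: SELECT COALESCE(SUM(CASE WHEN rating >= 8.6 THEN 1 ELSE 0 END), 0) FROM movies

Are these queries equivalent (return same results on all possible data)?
Yes, equivalent

Both queries return: [(1,)]

Reason: COUNT with WHERE vs conditional SUM (COALESCE handles empty-table NULL)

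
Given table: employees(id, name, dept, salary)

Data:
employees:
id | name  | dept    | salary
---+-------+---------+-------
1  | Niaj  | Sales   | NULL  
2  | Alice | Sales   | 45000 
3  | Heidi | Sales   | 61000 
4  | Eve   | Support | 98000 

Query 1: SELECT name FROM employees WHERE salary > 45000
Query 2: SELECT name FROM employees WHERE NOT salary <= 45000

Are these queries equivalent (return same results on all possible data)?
Yes, equivalent

Both queries return: [('Eve',), ('Heidi',)]

Reason: Both filter salary > 45000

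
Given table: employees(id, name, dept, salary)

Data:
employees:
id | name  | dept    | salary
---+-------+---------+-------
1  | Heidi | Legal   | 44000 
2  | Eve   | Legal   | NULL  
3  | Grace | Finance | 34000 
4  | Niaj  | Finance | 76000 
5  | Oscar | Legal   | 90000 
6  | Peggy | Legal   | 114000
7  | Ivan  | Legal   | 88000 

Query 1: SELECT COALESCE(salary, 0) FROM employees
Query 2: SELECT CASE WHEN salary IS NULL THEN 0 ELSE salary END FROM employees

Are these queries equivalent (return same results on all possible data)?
Yes, equivalent

Both queries return: [(0,), (34000,), (44000,), (76000,), (88000,), (90000,), (114000,)]

Reason: COALESCE vs CASE for NULL handling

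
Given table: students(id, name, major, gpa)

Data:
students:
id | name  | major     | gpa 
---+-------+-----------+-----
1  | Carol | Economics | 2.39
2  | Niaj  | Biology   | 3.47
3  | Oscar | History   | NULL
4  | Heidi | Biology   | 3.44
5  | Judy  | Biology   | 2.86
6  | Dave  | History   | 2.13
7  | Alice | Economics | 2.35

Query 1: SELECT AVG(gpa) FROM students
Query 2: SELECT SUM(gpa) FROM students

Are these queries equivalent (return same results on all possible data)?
No, not equivalent

Query 1 returns: [(2.7733333333333334,)]
Query 2 returns: [(16.64,)]

Reason: AVG vs SUM give different aggregate values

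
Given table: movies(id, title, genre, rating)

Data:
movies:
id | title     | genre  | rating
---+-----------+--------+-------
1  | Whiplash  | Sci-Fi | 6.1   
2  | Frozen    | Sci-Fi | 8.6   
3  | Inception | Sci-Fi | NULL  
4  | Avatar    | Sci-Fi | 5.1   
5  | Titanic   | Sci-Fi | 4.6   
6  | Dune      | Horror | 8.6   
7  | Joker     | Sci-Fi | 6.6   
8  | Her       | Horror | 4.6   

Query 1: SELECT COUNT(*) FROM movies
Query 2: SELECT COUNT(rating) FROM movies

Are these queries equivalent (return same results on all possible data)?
No, not equivalent

Query 1 returns: [(8,)]
Query 2 returns: [(7,)]

Reason: COUNT(*) includes NULLs, COUNT(column) excludes them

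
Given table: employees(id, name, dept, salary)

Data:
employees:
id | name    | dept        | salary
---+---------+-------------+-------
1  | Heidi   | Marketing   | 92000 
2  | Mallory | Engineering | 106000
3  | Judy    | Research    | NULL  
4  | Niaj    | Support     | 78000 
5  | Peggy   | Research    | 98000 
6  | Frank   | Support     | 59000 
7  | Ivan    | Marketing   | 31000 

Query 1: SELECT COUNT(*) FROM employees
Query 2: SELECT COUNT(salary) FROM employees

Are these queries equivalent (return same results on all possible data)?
No, not equivalent

Query 1 returns: [(7,)]
Query 2 returns: [(6,)]

Reason: COUNT(*) includes NULLs, COUNT(column) excludes them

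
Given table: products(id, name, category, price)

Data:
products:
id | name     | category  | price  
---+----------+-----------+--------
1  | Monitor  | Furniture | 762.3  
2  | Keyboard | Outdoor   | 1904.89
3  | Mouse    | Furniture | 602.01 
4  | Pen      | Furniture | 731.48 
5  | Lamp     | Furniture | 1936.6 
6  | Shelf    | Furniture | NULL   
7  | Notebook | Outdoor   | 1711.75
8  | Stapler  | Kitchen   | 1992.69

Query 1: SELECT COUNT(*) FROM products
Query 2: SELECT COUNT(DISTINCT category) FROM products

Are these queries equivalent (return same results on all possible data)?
No, not equivalent

Query 1 returns: [(8,)]
Query 2 returns: [(3,)]

Reason: COUNT(*) counts rows, COUNT(DISTINCT category) counts unique categorys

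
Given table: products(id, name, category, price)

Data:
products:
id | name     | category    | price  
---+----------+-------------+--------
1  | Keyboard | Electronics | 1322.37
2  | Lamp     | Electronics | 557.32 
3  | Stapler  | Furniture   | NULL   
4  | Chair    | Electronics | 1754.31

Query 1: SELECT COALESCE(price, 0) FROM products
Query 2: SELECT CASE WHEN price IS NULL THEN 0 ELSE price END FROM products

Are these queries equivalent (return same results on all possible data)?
Yes, equivalent

Both queries return: [(0,), (557.32,), (1322.37,), (1754.31,)]

Reason: COALESCE vs CASE for NULL handling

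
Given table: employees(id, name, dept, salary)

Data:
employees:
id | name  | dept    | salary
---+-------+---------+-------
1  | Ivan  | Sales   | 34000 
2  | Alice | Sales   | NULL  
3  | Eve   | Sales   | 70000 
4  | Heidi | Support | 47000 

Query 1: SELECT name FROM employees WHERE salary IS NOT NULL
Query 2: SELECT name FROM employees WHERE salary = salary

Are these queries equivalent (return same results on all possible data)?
Yes, equivalent

Both queries return: [('Eve',), ('Heidi',), ('Ivan',)]

Reason: IS NOT NULL vs self-equality (both exclude NULLs)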